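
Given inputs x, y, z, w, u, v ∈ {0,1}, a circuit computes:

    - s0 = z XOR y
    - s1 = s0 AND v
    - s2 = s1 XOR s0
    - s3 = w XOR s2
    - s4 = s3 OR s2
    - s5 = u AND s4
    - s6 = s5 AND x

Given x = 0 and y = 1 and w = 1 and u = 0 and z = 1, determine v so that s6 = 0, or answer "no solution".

s6 = s5 AND x must be 0, so at least one of s5, x is 0.
Check with x = 0 and y = 1 and w = 1 and u = 0 and z = 1 and v=1:
s0 = z XOR y = 1 XOR 1 = 0
s1 = s0 AND v = 0 AND 1 = 0
s2 = s1 XOR s0 = 0 XOR 0 = 0
s3 = w XOR s2 = 1 XOR 0 = 1
s4 = s3 OR s2 = 1 OR 0 = 1
s5 = u AND s4 = 0 AND 1 = 0
s6 = s5 AND x = 0 AND 0 = 0
So s6 = 0.

v=1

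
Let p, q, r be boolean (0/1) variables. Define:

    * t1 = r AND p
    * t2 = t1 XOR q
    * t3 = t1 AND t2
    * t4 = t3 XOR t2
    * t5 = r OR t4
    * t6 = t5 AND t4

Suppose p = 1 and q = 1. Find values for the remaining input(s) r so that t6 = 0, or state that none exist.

r=1

t6 = t5 AND t4 must be 0, so at least one of t5, t4 is 0.
Check with p = 1 and q = 1 and r=1:
t1 = r AND p = 1 AND 1 = 1
t2 = t1 XOR q = 1 XOR 1 = 0
t3 = t1 AND t2 = 1 AND 0 = 0
t4 = t3 XOR t2 = 0 XOR 0 = 0
t5 = r OR t4 = 1 OR 0 = 1
t6 = t5 AND t4 = 1 AND 0 = 0
So t6 = 0.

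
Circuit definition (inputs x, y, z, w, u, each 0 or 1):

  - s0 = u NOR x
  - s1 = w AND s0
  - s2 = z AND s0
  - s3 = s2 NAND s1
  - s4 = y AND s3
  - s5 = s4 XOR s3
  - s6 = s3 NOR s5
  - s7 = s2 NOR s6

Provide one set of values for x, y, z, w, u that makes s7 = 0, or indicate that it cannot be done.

x=0, y=1, z=1, w=0, u=0

s7 = s2 NOR s6 must be 0, so at least one of s2, s6 is 1.
Check with x=0, y=1, z=1, w=0, u=0:
s0 = u NOR x = 0 NOR 0 = 1
s1 = w AND s0 = 0 AND 1 = 0
s2 = z AND s0 = 1 AND 1 = 1
s3 = s2 NAND s1 = 1 NAND 0 = 1
s4 = y AND s3 = 1 AND 1 = 1
s5 = s4 XOR s3 = 1 XOR 1 = 0
s6 = s3 NOR s5 = 1 NOR 0 = 0
s7 = s2 NOR s6 = 1 NOR 0 = 0
So s7 = 0 as required.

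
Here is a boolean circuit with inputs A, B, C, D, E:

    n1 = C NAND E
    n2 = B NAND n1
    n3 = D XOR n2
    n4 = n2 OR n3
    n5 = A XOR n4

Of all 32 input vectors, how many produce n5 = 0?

n5 = A XOR n4 must be 0, so A and n4 are equal.
Enumerating the 32 input combinations, 16 give n5 = 0 and 16 give n5 = 1.

16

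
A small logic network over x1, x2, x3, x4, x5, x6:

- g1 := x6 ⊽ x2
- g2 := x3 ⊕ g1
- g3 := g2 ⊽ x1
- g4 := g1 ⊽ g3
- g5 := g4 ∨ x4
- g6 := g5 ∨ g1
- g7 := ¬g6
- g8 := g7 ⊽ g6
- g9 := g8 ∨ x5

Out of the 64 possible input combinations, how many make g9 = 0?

g9 = g8 ∨ x5 must be 0, so both g8 = 0 and x5 = 0.
g8 = g7 ⊽ g6 must be 0, so at least one of g7, g6 is 1.
Enumerating the 64 input combinations, 32 give g9 = 0 and 32 give g9 = 1.

32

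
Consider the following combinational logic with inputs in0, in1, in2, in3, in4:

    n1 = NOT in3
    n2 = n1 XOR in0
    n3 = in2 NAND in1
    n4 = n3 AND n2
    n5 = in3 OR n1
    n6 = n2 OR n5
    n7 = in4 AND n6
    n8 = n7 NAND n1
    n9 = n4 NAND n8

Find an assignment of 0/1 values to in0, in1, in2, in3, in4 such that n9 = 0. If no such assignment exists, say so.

Check with in0=1, in1=1, in2=0, in3=1, in4=1:
n1 = NOT in3 = NOT 1 = 0
n2 = n1 XOR in0 = 0 XOR 1 = 1
n3 = in2 NAND in1 = 0 NAND 1 = 1
n4 = n3 AND n2 = 1 AND 1 = 1
n5 = in3 OR n1 = 1 OR 0 = 1
n6 = n2 OR n5 = 1 OR 1 = 1
n7 = in4 AND n6 = 1 AND 1 = 1
n8 = n7 NAND n1 = 1 NAND 0 = 1
n9 = n4 NAND n8 = 1 NAND 1 = 0
So n9 = 0 as required.

in0=1, in1=1, in2=0, in3=1, in4=1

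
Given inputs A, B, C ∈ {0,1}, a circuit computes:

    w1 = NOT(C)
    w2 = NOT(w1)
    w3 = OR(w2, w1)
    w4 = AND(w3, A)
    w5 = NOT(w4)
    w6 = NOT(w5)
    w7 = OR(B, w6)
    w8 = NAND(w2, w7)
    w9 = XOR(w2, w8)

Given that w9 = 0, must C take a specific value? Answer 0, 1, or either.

w9 = XOR(w2, w8) must be 0, so w2 and w8 are equal.
Every assignment with w9 = 0 has C = 1; there are 1 such assignment(s).
  A=0, B=0, C=1

1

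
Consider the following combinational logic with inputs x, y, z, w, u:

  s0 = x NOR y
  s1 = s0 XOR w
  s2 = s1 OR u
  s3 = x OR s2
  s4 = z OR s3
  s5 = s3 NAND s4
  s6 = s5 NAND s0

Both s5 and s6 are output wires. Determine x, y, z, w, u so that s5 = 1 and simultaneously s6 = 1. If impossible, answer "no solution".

Check with x=0, y=1, z=1, w=0, u=0:
s0 = x NOR y = 0 NOR 1 = 0
s1 = s0 XOR w = 0 XOR 0 = 0
s2 = s1 OR u = 0 OR 0 = 0
s3 = x OR s2 = 0 OR 0 = 0
s4 = z OR s3 = 1 OR 0 = 1
s5 = s3 NAND s4 = 0 NAND 1 = 1
s6 = s5 NAND s0 = 1 NAND 0 = 1
So s5 = 1 and s6 = 1.

x=0, y=1, z=1, w=0, u=0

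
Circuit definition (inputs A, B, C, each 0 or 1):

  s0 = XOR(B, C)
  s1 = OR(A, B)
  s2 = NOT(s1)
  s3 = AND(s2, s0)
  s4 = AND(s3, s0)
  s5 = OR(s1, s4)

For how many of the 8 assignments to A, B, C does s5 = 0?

1

s5 = OR(s1, s4) must be 0, so both s1 = 0 and s4 = 0.
Satisfying assignments:
  A=0, B=0, C=0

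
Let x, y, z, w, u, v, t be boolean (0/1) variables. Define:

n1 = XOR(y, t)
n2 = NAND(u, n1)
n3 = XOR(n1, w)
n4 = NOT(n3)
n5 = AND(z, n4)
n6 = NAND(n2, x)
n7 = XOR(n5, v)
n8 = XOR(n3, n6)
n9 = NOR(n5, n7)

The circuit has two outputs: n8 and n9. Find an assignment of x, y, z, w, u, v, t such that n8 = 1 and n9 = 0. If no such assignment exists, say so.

Check with x=0 y=0 z=1 w=1 u=0 v=0 t=1:
n1 = XOR(y, t) = XOR(0, 1) = 1
n2 = NAND(u, n1) = NAND(0, 1) = 1
n3 = XOR(n1, w) = XOR(1, 1) = 0
n4 = NOT(n3) = NOT 0 = 1
n5 = AND(z, n4) = AND(1, 1) = 1
n6 = NAND(n2, x) = NAND(1, 0) = 1
n7 = XOR(n5, v) = XOR(1, 0) = 1
n8 = XOR(n3, n6) = XOR(0, 1) = 1
n9 = NOR(n5, n7) = NOR(1, 1) = 0
So n8 = 1 and n9 = 0.

x=0 y=0 z=1 w=1 u=0 v=0 t=1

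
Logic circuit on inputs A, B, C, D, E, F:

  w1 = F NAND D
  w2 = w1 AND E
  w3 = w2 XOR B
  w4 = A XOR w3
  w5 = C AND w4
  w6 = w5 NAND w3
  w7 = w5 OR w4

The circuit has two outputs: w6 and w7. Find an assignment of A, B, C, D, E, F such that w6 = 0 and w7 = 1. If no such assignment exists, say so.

A=0, B=1, C=1, D=1, E=0, F=0

Check with A=0, B=1, C=1, D=1, E=0, F=0:
w1 = F NAND D = 0 NAND 1 = 1
w2 = w1 AND E = 1 AND 0 = 0
w3 = w2 XOR B = 0 XOR 1 = 1
w4 = A XOR w3 = 0 XOR 1 = 1
w5 = C AND w4 = 1 AND 1 = 1
w6 = w5 NAND w3 = 1 NAND 1 = 0
w7 = w5 OR w4 = 1 OR 1 = 1
So w6 = 0 and w7 = 1.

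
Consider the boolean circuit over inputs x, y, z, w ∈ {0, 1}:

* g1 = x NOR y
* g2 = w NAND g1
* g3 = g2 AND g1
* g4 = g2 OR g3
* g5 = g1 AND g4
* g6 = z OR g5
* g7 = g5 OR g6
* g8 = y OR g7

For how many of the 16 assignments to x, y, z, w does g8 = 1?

13

g8 = y OR g7 must be 1, so at least one of y, g7 is 1.
Enumerating the 16 input combinations, 13 give g8 = 1 and 3 give g8 = 0.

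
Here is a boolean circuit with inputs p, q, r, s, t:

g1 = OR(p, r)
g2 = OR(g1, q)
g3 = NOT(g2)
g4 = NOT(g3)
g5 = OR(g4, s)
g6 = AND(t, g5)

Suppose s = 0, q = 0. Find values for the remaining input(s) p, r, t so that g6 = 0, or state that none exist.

Check with s = 0, q = 0 and p=1, r=0, t=0:
g1 = OR(p, r) = OR(1, 0) = 1
g2 = OR(g1, q) = OR(1, 0) = 1
g3 = NOT(g2) = NOT 1 = 0
g4 = NOT(g3) = NOT 0 = 1
g5 = OR(g4, s) = OR(1, 0) = 1
g6 = AND(t, g5) = AND(0, 1) = 0
So g6 = 0.

p=1, r=0, t=0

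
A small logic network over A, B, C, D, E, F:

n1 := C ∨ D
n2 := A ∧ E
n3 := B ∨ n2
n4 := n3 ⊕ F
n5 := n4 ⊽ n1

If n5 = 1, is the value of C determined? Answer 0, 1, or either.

0

n5 = n4 ⊽ n1 must be 1, so both n4 = 0 and n1 = 0.
n4 = n3 ⊕ F must be 0, so n3 and F are equal.
Every assignment with n5 = 1 has C = 0; there are 8 such assignment(s).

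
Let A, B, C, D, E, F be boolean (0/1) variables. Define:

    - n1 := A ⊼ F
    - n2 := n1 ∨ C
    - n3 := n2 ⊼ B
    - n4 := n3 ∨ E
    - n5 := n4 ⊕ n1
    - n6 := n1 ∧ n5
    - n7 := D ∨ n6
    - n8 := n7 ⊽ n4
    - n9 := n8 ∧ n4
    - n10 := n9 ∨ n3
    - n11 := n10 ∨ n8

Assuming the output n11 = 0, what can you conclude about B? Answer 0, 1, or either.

n11 = n10 ∨ n8 must be 0, so both n10 = 0 and n8 = 0.
Every assignment with n11 = 0 has B = 1; there are 27 such assignment(s).

1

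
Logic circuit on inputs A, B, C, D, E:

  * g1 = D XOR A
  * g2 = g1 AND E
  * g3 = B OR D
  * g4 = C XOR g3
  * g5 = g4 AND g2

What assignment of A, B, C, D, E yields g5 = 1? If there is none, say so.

g5 = g4 AND g2 must be 1, so both g4 = 1 and g2 = 1.
g4 = C XOR g3 must be 1, so C and g3 differ.
g2 = g1 AND E must be 1, so both g1 = 1 and E = 1.
Check with A=1, B=0, C=1, D=0, E=1:
g1 = D XOR A = 0 XOR 1 = 1
g2 = g1 AND E = 1 AND 1 = 1
g3 = B OR D = 0 OR 0 = 0
g4 = C XOR g3 = 1 XOR 0 = 1
g5 = g4 AND g2 = 1 AND 1 = 1
So g5 = 1 as required.

A=1, B=0, C=1, D=0, E=1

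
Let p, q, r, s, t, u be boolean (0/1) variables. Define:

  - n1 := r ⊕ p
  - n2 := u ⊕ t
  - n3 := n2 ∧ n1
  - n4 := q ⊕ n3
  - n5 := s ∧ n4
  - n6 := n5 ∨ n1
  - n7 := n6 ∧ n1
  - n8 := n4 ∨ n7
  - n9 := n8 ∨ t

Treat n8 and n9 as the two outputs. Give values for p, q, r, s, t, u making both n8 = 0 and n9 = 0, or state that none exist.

p=0, q=0, r=0, s=0, t=0, u=1

Check with p=0, q=0, r=0, s=0, t=0, u=1:
n1 = r ⊕ p = 0 ⊕ 0 = 0
n2 = u ⊕ t = 1 ⊕ 0 = 1
n3 = n2 ∧ n1 = 1 ∧ 0 = 0
n4 = q ⊕ n3 = 0 ⊕ 0 = 0
n5 = s ∧ n4 = 0 ∧ 0 = 0
n6 = n5 ∨ n1 = 0 ∨ 0 = 0
n7 = n6 ∧ n1 = 0 ∧ 0 = 0
n8 = n4 ∨ n7 = 0 ∨ 0 = 0
n9 = n8 ∨ t = 0 ∨ 0 = 0
So n8 = 0 and n9 = 0.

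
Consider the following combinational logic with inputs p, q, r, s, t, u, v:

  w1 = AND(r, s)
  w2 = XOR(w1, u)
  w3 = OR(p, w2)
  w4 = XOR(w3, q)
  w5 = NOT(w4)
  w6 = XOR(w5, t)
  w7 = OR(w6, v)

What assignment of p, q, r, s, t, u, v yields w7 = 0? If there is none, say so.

w7 = OR(w6, v) must be 0, so both w6 = 0 and v = 0.
Check with p=0, q=0, r=0, s=1, t=1, u=0, v=0:
w1 = AND(r, s) = AND(0, 1) = 0
w2 = XOR(w1, u) = XOR(0, 0) = 0
w3 = OR(p, w2) = OR(0, 0) = 0
w4 = XOR(w3, q) = XOR(0, 0) = 0
w5 = NOT(w4) = NOT 0 = 1
w6 = XOR(w5, t) = XOR(1, 1) = 0
w7 = OR(w6, v) = OR(0, 0) = 0
So w7 = 0 as required.

p=0, q=0, r=0, s=1, t=1, u=0, v=0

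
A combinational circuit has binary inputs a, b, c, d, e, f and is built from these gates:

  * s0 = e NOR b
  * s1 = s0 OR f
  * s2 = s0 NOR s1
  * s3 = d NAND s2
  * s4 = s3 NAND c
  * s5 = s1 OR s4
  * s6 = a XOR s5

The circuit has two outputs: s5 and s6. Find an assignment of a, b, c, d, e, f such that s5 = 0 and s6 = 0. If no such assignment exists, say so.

Check with a=0, b=1, c=1, d=0, e=0, f=0:
s0 = e NOR b = 0 NOR 1 = 0
s1 = s0 OR f = 0 OR 0 = 0
s2 = s0 NOR s1 = 0 NOR 0 = 1
s3 = d NAND s2 = 0 NAND 1 = 1
s4 = s3 NAND c = 1 NAND 1 = 0
s5 = s1 OR s4 = 0 OR 0 = 0
s6 = a XOR s5 = 0 XOR 0 = 0
So s5 = 0 and s6 = 0.

a=0, b=1, c=1, d=0, e=0, f=0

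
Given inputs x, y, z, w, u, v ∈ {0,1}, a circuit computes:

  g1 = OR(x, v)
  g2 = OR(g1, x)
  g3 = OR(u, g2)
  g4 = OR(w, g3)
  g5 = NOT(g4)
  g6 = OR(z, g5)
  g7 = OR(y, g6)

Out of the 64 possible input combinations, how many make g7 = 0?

15

g7 = OR(y, g6) must be 0, so both y = 0 and g6 = 0.
g6 = OR(z, g5) must be 0, so both z = 0 and g5 = 0.
Enumerating the 64 input combinations, 15 give g7 = 0 and 49 give g7 = 1.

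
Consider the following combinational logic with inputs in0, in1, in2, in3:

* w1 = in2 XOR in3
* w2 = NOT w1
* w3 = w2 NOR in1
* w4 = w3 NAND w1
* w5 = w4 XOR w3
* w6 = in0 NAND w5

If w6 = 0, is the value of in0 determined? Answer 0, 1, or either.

1

w6 = in0 NAND w5 must be 0, so both in0 = 1 and w5 = 1.
w5 = w4 XOR w3 must be 1, so w4 and w3 differ.
Every assignment with w6 = 0 has in0 = 1; there are 8 such assignment(s).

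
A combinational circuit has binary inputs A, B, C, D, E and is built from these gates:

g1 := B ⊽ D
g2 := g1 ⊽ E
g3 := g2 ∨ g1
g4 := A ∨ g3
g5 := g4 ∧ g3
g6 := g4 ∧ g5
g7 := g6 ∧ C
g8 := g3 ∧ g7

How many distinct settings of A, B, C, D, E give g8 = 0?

22

g8 = g3 ∧ g7 must be 0, so at least one of g3, g7 is 0.
Enumerating the 32 input combinations, 22 give g8 = 0 and 10 give g8 = 1.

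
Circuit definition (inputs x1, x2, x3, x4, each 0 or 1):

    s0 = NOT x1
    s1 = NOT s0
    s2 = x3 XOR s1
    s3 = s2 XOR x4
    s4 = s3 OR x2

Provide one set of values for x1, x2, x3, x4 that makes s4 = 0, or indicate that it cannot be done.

s4 = s3 OR x2 must be 0, so both s3 = 0 and x2 = 0.
s3 = s2 XOR x4 must be 0, so s2 and x4 are equal.
Check with x1=1, x2=0, x3=1, x4=0:
s0 = NOT x1 = NOT 1 = 0
s1 = NOT s0 = NOT 0 = 1
s2 = x3 XOR s1 = 1 XOR 1 = 0
s3 = s2 XOR x4 = 0 XOR 0 = 0
s4 = s3 OR x2 = 0 OR 0 = 0
So s4 = 0 as required.

x1=1, x2=0, x3=1, x4=0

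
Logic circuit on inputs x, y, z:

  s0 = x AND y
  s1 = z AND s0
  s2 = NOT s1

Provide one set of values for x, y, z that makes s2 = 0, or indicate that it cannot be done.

x=1 y=1 z=1

s2 = NOT s1 must be 0, so s1 = 1.
s1 = z AND s0 must be 1, so both z = 1 and s0 = 1.
Check with x=1 y=1 z=1:
s0 = x AND y = 1 AND 1 = 1
s1 = z AND s0 = 1 AND 1 = 1
s2 = NOT s1 = NOT 1 = 0
So s2 = 0 as required.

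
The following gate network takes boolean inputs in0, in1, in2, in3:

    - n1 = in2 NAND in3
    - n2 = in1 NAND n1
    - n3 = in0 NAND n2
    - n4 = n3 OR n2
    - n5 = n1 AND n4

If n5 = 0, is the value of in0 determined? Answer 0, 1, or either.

either

Both values of in0 occur among assignments with n5 = 0:
  in0=0: in0=0, in1=0, in2=1, in3=1
  in0=1: in0=1, in1=0, in2=1, in3=1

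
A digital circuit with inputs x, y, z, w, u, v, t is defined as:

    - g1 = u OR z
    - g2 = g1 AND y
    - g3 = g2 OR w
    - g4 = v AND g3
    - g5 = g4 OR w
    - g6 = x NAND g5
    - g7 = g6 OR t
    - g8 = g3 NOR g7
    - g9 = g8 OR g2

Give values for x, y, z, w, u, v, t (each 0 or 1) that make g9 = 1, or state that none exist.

x=1, y=1, z=1, w=1, u=0, v=1, t=0

Check with x=1, y=1, z=1, w=1, u=0, v=1, t=0:
g1 = u OR z = 0 OR 1 = 1
g2 = g1 AND y = 1 AND 1 = 1
g3 = g2 OR w = 1 OR 1 = 1
g4 = v AND g3 = 1 AND 1 = 1
g5 = g4 OR w = 1 OR 1 = 1
g6 = x NAND g5 = 1 NAND 1 = 0
g7 = g6 OR t = 0 OR 0 = 0
g8 = g3 NOR g7 = 1 NOR 0 = 0
g9 = g8 OR g2 = 0 OR 1 = 1
So g9 = 1 as required.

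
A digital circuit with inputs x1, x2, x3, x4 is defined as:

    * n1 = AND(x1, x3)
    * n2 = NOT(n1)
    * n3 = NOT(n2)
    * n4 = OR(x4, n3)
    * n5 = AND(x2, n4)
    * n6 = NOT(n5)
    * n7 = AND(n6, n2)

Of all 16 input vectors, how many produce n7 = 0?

7

n7 = AND(n6, n2) must be 0, so at least one of n6, n2 is 0.
Enumerating the 16 input combinations, 7 give n7 = 0 and 9 give n7 = 1.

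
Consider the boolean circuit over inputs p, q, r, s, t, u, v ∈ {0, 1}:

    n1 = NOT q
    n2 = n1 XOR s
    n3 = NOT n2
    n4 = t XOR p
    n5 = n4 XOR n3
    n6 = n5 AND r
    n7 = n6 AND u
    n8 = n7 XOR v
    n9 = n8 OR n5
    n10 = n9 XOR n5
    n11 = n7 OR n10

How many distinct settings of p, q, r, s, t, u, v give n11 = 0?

80

n11 = n7 OR n10 must be 0, so both n7 = 0 and n10 = 0.
Enumerating the 128 input combinations, 80 give n11 = 0 and 48 give n11 = 1.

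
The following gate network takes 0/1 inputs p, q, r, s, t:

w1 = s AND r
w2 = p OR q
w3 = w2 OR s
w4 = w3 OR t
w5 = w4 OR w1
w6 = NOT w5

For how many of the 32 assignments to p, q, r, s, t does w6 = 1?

2

w6 = NOT w5 must be 1, so w5 = 0.
w5 = w4 OR w1 must be 0, so both w4 = 0 and w1 = 0.
Enumerating the 32 input combinations, 2 give w6 = 1 and 30 give w6 = 0.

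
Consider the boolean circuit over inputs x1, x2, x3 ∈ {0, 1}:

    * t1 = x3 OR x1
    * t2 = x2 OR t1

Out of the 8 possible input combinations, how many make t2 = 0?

t2 = x2 OR t1 must be 0, so both x2 = 0 and t1 = 0.
t1 = x3 OR x1 must be 0, so both x3 = 0 and x1 = 0.
Enumerating the 8 input combinations, 1 give t2 = 0 and 7 give t2 = 1.

1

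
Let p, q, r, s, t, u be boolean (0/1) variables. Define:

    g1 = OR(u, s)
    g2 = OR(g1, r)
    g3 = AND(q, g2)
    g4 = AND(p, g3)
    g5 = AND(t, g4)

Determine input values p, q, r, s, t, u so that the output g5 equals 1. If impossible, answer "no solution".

g5 = AND(t, g4) must be 1, so both t = 1 and g4 = 1.
g4 = AND(p, g3) must be 1, so both p = 1 and g3 = 1.
Check with p=1, q=1, r=1, s=0, t=1, u=0:
g1 = OR(u, s) = OR(0, 0) = 0
g2 = OR(g1, r) = OR(0, 1) = 1
g3 = AND(q, g2) = AND(1, 1) = 1
g4 = AND(p, g3) = AND(1, 1) = 1
g5 = AND(t, g4) = AND(1, 1) = 1
So g5 = 1 as required.

p=1, q=1, r=1, s=0, t=1, u=0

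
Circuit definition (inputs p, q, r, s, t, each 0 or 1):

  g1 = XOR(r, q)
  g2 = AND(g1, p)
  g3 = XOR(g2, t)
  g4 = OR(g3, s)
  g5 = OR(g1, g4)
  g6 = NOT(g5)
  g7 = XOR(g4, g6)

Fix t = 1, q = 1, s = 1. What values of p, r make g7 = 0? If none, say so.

no solution exists

With t = 1, q = 1, s = 1 fixed, none of the 4 settings of p, r give g7 = 0.
For example, with p=1, r=0:
g1 = XOR(r, q) = XOR(0, 1) = 1
g2 = AND(g1, p) = AND(1, 1) = 1
g3 = XOR(g2, t) = XOR(1, 1) = 0
g4 = OR(g3, s) = OR(0, 1) = 1
g5 = OR(g1, g4) = OR(1, 1) = 1
g6 = NOT(g5) = NOT 1 = 0
g7 = XOR(g4, g6) = XOR(1, 0) = 1
giving g7 = 1 ≠ 0.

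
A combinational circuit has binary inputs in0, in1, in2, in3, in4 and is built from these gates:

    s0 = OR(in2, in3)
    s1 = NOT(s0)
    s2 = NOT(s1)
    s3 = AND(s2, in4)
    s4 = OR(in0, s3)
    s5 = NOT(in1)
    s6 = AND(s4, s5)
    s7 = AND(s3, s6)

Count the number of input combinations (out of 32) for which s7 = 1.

6

s7 = AND(s3, s6) must be 1, so both s3 = 1 and s6 = 1.
s3 = AND(s2, in4) must be 1, so both s2 = 1 and in4 = 1.
s6 = AND(s4, s5) must be 1, so both s4 = 1 and s5 = 1.
Satisfying assignments:
  in0=0, in1=0, in2=0, in3=1, in4=1
  in0=0, in1=0, in2=1, in3=0, in4=1
  in0=0, in1=0, in2=1, in3=1, in4=1
  in0=1, in1=0, in2=0, in3=1, in4=1
  in0=1, in1=0, in2=1, in3=0, in4=1
  in0=1, in1=0, in2=1, in3=1, in4=1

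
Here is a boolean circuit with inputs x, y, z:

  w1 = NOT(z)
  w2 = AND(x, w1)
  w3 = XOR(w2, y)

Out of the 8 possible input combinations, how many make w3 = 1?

4

w3 = XOR(w2, y) must be 1, so w2 and y differ.
Satisfying assignments:
  x=0, y=1, z=0
  x=0, y=1, z=1
  x=1, y=0, z=0
  x=1, y=1, z=1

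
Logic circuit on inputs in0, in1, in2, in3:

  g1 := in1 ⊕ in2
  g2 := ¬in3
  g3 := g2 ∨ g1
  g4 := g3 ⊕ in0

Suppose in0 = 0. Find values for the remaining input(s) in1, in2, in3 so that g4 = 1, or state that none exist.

Check with in0 = 0 and in1=0, in2=1, in3=1:
g1 = in1 ⊕ in2 = 0 ⊕ 1 = 1
g2 = ¬in3 = ¬1 = 0
g3 = g2 ∨ g1 = 0 ∨ 1 = 1
g4 = g3 ⊕ in0 = 1 ⊕ 0 = 1
So g4 = 1.

in1=0, in2=1, in3=1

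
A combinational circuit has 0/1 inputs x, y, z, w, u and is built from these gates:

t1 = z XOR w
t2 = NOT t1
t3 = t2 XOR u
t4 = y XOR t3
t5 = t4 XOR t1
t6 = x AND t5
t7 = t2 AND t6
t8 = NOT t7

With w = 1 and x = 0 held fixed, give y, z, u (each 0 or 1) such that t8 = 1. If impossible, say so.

y=0, z=1, u=0

Check with w = 1 and x = 0 and y=0, z=1, u=0:
t1 = z XOR w = 1 XOR 1 = 0
t2 = NOT t1 = NOT 0 = 1
t3 = t2 XOR u = 1 XOR 0 = 1
t4 = y XOR t3 = 0 XOR 1 = 1
t5 = t4 XOR t1 = 1 XOR 0 = 1
t6 = x AND t5 = 0 AND 1 = 0
t7 = t2 AND t6 = 1 AND 0 = 0
t8 = NOT t7 = NOT 0 = 1
So t8 = 1.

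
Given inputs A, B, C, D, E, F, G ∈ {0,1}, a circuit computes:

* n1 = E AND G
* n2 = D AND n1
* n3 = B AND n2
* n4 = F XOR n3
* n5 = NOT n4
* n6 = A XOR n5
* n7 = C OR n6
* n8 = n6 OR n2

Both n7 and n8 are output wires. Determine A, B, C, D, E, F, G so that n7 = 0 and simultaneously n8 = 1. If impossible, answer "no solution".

Check with A=0 B=0 C=0 D=1 E=1 F=1 G=1:
n1 = E AND G = 1 AND 1 = 1
n2 = D AND n1 = 1 AND 1 = 1
n3 = B AND n2 = 0 AND 1 = 0
n4 = F XOR n3 = 1 XOR 0 = 1
n5 = NOT n4 = NOT 1 = 0
n6 = A XOR n5 = 0 XOR 0 = 0
n7 = C OR n6 = 0 OR 0 = 0
n8 = n6 OR n2 = 0 OR 1 = 1
So n7 = 0 and n8 = 1.

A=0 B=0 C=0 D=1 E=1 F=1 G=1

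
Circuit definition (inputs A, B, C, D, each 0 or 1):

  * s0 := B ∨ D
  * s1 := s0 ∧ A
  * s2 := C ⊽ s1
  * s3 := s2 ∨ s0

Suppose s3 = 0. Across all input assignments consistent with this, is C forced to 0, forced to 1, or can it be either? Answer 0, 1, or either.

1

s3 = s2 ∨ s0 must be 0, so both s2 = 0 and s0 = 0.
s2 = C ⊽ s1 must be 0, so at least one of C, s1 is 1.
s0 = B ∨ D must be 0, so both B = 0 and D = 0.
Every assignment with s3 = 0 has C = 1; there are 2 such assignment(s).
  A=0, B=0, C=1, D=0
  A=1, B=0, C=1, D=0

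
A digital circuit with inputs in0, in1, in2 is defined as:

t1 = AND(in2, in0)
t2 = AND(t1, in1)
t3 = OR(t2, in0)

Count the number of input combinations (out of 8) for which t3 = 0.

t3 = OR(t2, in0) must be 0, so both t2 = 0 and in0 = 0.
t2 = AND(t1, in1) must be 0, so at least one of t1, in1 is 0.
Satisfying assignments:
  in0=0, in1=0, in2=0
  in0=0, in1=0, in2=1
  in0=0, in1=1, in2=0
  in0=0, in1=1, in2=1

4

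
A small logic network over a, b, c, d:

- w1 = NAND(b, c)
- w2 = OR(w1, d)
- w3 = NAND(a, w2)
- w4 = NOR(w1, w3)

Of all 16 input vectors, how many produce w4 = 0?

w4 = NOR(w1, w3) must be 0, so at least one of w1, w3 is 1.
Enumerating the 16 input combinations, 15 give w4 = 0 and 1 give w4 = 1.

15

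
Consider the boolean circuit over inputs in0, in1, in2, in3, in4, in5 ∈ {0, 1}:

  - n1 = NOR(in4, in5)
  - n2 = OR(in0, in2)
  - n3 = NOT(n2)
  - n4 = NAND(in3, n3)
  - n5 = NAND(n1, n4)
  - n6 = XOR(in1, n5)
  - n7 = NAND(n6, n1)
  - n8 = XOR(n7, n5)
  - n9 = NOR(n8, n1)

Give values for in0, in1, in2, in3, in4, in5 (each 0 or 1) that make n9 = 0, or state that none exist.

in0=1 in1=1 in2=0 in3=1 in4=0 in5=0

Check with in0=1 in1=1 in2=0 in3=1 in4=0 in5=0:
n1 = NOR(in4, in5) = NOR(0, 0) = 1
n2 = OR(in0, in2) = OR(1, 0) = 1
n3 = NOT(n2) = NOT 1 = 0
n4 = NAND(in3, n3) = NAND(1, 0) = 1
n5 = NAND(n1, n4) = NAND(1, 1) = 0
n6 = XOR(in1, n5) = XOR(1, 0) = 1
n7 = NAND(n6, n1) = NAND(1, 1) = 0
n8 = XOR(n7, n5) = XOR(0, 0) = 0
n9 = NOR(n8, n1) = NOR(0, 1) = 0
So n9 = 0 as required.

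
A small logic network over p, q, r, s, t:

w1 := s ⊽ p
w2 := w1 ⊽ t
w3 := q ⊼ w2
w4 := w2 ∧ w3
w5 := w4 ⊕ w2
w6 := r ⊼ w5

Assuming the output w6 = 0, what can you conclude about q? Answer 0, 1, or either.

w6 = r ⊼ w5 must be 0, so both r = 1 and w5 = 1.
w5 = w4 ⊕ w2 must be 1, so w4 and w2 differ.
Every assignment with w6 = 0 has q = 1; there are 3 such assignment(s).
  p=0, q=1, r=1, s=1, t=0
  p=1, q=1, r=1, s=0, t=0
  p=1, q=1, r=1, s=1, t=0

1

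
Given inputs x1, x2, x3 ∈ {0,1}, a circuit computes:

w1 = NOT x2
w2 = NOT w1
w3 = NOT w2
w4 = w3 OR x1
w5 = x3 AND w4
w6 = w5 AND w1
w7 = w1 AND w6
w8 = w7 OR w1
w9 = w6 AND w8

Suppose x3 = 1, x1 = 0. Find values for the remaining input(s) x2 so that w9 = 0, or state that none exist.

x2=1

Check with x3 = 1, x1 = 0 and x2=1:
w1 = NOT x2 = NOT 1 = 0
w2 = NOT w1 = NOT 0 = 1
w3 = NOT w2 = NOT 1 = 0
w4 = w3 OR x1 = 0 OR 0 = 0
w5 = x3 AND w4 = 1 AND 0 = 0
w6 = w5 AND w1 = 0 AND 0 = 0
w7 = w1 AND w6 = 0 AND 0 = 0
w8 = w7 OR w1 = 0 OR 0 = 0
w9 = w6 AND w8 = 0 AND 0 = 0
So w9 = 0.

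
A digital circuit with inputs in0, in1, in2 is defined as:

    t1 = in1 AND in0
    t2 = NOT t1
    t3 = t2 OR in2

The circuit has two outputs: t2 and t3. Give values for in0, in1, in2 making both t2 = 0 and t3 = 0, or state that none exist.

in0=1, in1=1, in2=0

Check with in0=1, in1=1, in2=0:
t1 = in1 AND in0 = 1 AND 1 = 1
t2 = NOT t1 = NOT 1 = 0
t3 = t2 OR in2 = 0 OR 0 = 0
So t2 = 0 and t3 = 0.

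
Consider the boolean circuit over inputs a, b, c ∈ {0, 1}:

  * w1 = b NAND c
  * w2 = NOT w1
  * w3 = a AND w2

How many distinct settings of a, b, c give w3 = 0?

7

w3 = a AND w2 must be 0, so at least one of a, w2 is 0.
Enumerating the 8 input combinations, 7 give w3 = 0 and 1 give w3 = 1.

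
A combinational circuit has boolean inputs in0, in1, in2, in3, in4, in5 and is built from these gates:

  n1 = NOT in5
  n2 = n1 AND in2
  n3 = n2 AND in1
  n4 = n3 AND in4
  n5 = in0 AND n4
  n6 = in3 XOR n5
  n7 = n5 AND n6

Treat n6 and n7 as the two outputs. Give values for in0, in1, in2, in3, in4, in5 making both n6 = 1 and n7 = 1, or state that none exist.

in0=1 in1=1 in2=1 in3=0 in4=1 in5=0

Check with in0=1 in1=1 in2=1 in3=0 in4=1 in5=0:
n1 = NOT in5 = NOT 0 = 1
n2 = n1 AND in2 = 1 AND 1 = 1
n3 = n2 AND in1 = 1 AND 1 = 1
n4 = n3 AND in4 = 1 AND 1 = 1
n5 = in0 AND n4 = 1 AND 1 = 1
n6 = in3 XOR n5 = 0 XOR 1 = 1
n7 = n5 AND n6 = 1 AND 1 = 1
So n6 = 1 and n7 = 1.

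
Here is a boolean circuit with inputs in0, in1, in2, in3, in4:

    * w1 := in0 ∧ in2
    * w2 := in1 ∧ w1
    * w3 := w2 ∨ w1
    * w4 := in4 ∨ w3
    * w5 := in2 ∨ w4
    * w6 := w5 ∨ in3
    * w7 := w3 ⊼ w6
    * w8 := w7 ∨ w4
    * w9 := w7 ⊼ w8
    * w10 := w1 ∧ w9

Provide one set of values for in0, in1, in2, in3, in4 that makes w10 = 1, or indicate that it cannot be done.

w10 = w1 ∧ w9 must be 1, so both w1 = 1 and w9 = 1.
w1 = in0 ∧ in2 must be 1, so both in0 = 1 and in2 = 1.
w9 = w7 ⊼ w8 must be 1, so at least one of w7, w8 is 0.
Check with in0=1, in1=0, in2=1, in3=1, in4=0:
w1 = in0 ∧ in2 = 1 ∧ 1 = 1
w2 = in1 ∧ w1 = 0 ∧ 1 = 0
w3 = w2 ∨ w1 = 0 ∨ 1 = 1
w4 = in4 ∨ w3 = 0 ∨ 1 = 1
w5 = in2 ∨ w4 = 1 ∨ 1 = 1
w6 = w5 ∨ in3 = 1 ∨ 1 = 1
w7 = w3 ⊼ w6 = 1 ⊼ 1 = 0
w8 = w7 ∨ w4 = 0 ∨ 1 = 1
w9 = w7 ⊼ w8 = 0 ⊼ 1 = 1
w10 = w1 ∧ w9 = 1 ∧ 1 = 1
So w10 = 1 as required.

in0=1, in1=0, in2=1, in3=1, in4=0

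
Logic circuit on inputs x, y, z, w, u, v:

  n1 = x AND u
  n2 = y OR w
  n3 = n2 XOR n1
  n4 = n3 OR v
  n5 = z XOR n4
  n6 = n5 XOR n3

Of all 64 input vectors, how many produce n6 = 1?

n6 = n5 XOR n3 must be 1, so n5 and n3 differ.
Enumerating the 64 input combinations, 32 give n6 = 1 and 32 give n6 = 0.

32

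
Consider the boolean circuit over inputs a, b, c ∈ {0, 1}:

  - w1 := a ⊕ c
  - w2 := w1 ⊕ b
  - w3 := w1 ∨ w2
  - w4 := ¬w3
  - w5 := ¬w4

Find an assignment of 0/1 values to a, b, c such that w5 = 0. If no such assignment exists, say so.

w5 = ¬w4 must be 0, so w4 = 1.
Check with a=1 b=0 c=1:
w1 = a ⊕ c = 1 ⊕ 1 = 0
w2 = w1 ⊕ b = 0 ⊕ 0 = 0
w3 = w1 ∨ w2 = 0 ∨ 0 = 0
w4 = ¬w3 = ¬0 = 1
w5 = ¬w4 = ¬1 = 0
So w5 = 0 as required.

a=1 b=0 c=1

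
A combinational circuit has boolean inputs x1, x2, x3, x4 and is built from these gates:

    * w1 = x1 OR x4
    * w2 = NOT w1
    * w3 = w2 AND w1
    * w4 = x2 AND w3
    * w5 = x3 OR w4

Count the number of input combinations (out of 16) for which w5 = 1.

8

w5 = x3 OR w4 must be 1, so at least one of x3, w4 is 1.
Enumerating the 16 input combinations, 8 give w5 = 1 and 8 give w5 = 0.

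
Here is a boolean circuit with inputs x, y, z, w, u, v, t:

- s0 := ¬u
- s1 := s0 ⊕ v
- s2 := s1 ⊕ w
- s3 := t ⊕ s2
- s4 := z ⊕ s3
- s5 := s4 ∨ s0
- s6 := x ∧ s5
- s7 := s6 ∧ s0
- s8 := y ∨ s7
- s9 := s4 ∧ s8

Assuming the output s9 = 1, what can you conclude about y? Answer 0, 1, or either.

Both values of y occur among assignments with s9 = 1:
  y=0: x=1, y=0, z=0, w=0, u=0, v=0, t=0
  y=1: x=0, y=1, z=0, w=0, u=0, v=0, t=0

either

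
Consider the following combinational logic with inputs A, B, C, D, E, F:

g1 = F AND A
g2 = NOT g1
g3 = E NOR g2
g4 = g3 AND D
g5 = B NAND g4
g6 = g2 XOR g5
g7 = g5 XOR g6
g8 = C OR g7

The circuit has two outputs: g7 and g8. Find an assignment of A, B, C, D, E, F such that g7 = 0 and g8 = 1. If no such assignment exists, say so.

A=1, B=0, C=1, D=1, E=1, F=1

Check with A=1, B=0, C=1, D=1, E=1, F=1:
g1 = F AND A = 1 AND 1 = 1
g2 = NOT g1 = NOT 1 = 0
g3 = E NOR g2 = 1 NOR 0 = 0
g4 = g3 AND D = 0 AND 1 = 0
g5 = B NAND g4 = 0 NAND 0 = 1
g6 = g2 XOR g5 = 0 XOR 1 = 1
g7 = g5 XOR g6 = 1 XOR 1 = 0
g8 = C OR g7 = 1 OR 0 = 1
So g7 = 0 and g8 = 1.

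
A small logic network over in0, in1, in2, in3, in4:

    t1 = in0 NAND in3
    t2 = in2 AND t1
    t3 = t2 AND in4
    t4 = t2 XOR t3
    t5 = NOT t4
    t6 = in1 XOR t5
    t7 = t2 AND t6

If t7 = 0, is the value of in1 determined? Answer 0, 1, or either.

either

Both values of in1 occur among assignments with t7 = 0:
  in1=0: in0=0, in1=0, in2=0, in3=0, in4=0
  in1=1: in0=0, in1=1, in2=0, in3=0, in4=0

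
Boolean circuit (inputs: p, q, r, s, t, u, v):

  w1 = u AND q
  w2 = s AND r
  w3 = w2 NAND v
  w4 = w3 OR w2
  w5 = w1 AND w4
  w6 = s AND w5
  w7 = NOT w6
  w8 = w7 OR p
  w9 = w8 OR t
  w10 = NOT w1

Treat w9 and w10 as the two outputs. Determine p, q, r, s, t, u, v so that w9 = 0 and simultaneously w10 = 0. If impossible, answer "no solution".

p=0 q=1 r=1 s=1 t=0 u=1 v=1

Check with p=0 q=1 r=1 s=1 t=0 u=1 v=1:
w1 = u AND q = 1 AND 1 = 1
w2 = s AND r = 1 AND 1 = 1
w3 = w2 NAND v = 1 NAND 1 = 0
w4 = w3 OR w2 = 0 OR 1 = 1
w5 = w1 AND w4 = 1 AND 1 = 1
w6 = s AND w5 = 1 AND 1 = 1
w7 = NOT w6 = NOT 1 = 0
w8 = w7 OR p = 0 OR 0 = 0
w9 = w8 OR t = 0 OR 0 = 0
w10 = NOT w1 = NOT 1 = 0
So w9 = 0 and w10 = 0.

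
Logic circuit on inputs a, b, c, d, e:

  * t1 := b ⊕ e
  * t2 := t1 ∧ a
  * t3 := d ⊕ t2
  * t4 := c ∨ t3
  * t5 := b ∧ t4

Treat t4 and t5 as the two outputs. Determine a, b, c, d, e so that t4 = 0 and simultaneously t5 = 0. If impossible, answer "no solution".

a=0, b=1, c=0, d=0, e=1

Check with a=0, b=1, c=0, d=0, e=1:
t1 = b ⊕ e = 1 ⊕ 1 = 0
t2 = t1 ∧ a = 0 ∧ 0 = 0
t3 = d ⊕ t2 = 0 ⊕ 0 = 0
t4 = c ∨ t3 = 0 ∨ 0 = 0
t5 = b ∧ t4 = 1 ∧ 0 = 0
So t4 = 0 and t5 = 0.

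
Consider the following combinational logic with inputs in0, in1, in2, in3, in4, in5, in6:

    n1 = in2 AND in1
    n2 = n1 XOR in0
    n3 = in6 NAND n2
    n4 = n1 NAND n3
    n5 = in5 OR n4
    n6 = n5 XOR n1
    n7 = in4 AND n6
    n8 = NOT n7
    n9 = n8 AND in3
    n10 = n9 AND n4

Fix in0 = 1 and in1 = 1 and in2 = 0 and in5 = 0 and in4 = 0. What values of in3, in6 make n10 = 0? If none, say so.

in3=0 in6=0

Check with in0 = 1 and in1 = 1 and in2 = 0 and in5 = 0 and in4 = 0 and in3=0, in6=0:
n1 = in2 AND in1 = 0 AND 1 = 0
n2 = n1 XOR in0 = 0 XOR 1 = 1
n3 = in6 NAND n2 = 0 NAND 1 = 1
n4 = n1 NAND n3 = 0 NAND 1 = 1
n5 = in5 OR n4 = 0 OR 1 = 1
n6 = n5 XOR n1 = 1 XOR 0 = 1
n7 = in4 AND n6 = 0 AND 1 = 0
n8 = NOT n7 = NOT 0 = 1
n9 = n8 AND in3 = 1 AND 0 = 0
n10 = n9 AND n4 = 0 AND 1 = 0
So n10 = 0.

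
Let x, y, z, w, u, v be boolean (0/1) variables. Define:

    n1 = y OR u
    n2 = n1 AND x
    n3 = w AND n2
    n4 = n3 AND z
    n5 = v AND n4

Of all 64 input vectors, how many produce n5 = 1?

3

n5 = v AND n4 must be 1, so both v = 1 and n4 = 1.
n4 = n3 AND z must be 1, so both n3 = 1 and z = 1.
n3 = w AND n2 must be 1, so both w = 1 and n2 = 1.
Satisfying assignments:
  x=1, y=0, z=1, w=1, u=1, v=1
  x=1, y=1, z=1, w=1, u=0, v=1
  x=1, y=1, z=1, w=1, u=1, v=1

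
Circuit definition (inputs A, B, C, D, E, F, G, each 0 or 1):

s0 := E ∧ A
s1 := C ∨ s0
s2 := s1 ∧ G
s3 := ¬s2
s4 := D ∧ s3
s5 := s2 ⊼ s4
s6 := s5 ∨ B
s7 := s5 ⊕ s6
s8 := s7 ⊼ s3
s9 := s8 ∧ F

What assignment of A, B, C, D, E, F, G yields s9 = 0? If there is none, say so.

s9 = s8 ∧ F must be 0, so at least one of s8, F is 0.
Check with A=1, B=0, C=1, D=0, E=1, F=0, G=0:
s0 = E ∧ A = 1 ∧ 1 = 1
s1 = C ∨ s0 = 1 ∨ 1 = 1
s2 = s1 ∧ G = 1 ∧ 0 = 0
s3 = ¬s2 = ¬0 = 1
s4 = D ∧ s3 = 0 ∧ 1 = 0
s5 = s2 ⊼ s4 = 0 ⊼ 0 = 1
s6 = s5 ∨ B = 1 ∨ 0 = 1
s7 = s5 ⊕ s6 = 1 ⊕ 1 = 0
s8 = s7 ⊼ s3 = 0 ⊼ 1 = 1
s9 = s8 ∧ F = 1 ∧ 0 = 0
So s9 = 0 as required.

A=1, B=0, C=1, D=0, E=1, F=0, G=0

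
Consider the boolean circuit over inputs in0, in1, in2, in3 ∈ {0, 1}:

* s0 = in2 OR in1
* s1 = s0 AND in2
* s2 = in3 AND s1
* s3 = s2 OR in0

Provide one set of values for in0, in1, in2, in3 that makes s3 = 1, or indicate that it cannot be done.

in0=1, in1=0, in2=1, in3=0

s3 = s2 OR in0 must be 1, so at least one of s2, in0 is 1.
Check with in0=1, in1=0, in2=1, in3=0:
s0 = in2 OR in1 = 1 OR 0 = 1
s1 = s0 AND in2 = 1 AND 1 = 1
s2 = in3 AND s1 = 0 AND 1 = 0
s3 = s2 OR in0 = 0 OR 1 = 1
So s3 = 1 as required.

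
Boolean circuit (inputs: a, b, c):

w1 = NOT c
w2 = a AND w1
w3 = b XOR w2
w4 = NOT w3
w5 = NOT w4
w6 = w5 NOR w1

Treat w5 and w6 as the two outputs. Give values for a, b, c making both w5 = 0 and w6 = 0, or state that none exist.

Check with a=0, b=0, c=0:
w1 = NOT c = NOT 0 = 1
w2 = a AND w1 = 0 AND 1 = 0
w3 = b XOR w2 = 0 XOR 0 = 0
w4 = NOT w3 = NOT 0 = 1
w5 = NOT w4 = NOT 1 = 0
w6 = w5 NOR w1 = 0 NOR 1 = 0
So w5 = 0 and w6 = 0.

a=0, b=0, c=0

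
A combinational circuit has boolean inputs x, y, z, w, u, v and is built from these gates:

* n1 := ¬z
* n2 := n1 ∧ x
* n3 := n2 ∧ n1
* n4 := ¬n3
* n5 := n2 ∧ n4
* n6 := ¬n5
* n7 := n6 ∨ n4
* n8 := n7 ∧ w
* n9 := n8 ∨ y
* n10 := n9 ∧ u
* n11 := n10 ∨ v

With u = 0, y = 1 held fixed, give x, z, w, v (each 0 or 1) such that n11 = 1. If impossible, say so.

x=1, z=0, w=0, v=1

n11 = n10 ∨ v must be 1, so at least one of n10, v is 1.
Check with u = 0, y = 1 and x=1, z=0, w=0, v=1:
n1 = ¬z = ¬0 = 1
n2 = n1 ∧ x = 1 ∧ 1 = 1
n3 = n2 ∧ n1 = 1 ∧ 1 = 1
n4 = ¬n3 = ¬1 = 0
n5 = n2 ∧ n4 = 1 ∧ 0 = 0
n6 = ¬n5 = ¬0 = 1
n7 = n6 ∨ n4 = 1 ∨ 0 = 1
n8 = n7 ∧ w = 1 ∧ 0 = 0
n9 = n8 ∨ y = 0 ∨ 1 = 1
n10 = n9 ∧ u = 1 ∧ 0 = 0
n11 = n10 ∨ v = 0 ∨ 1 = 1
So n11 = 1.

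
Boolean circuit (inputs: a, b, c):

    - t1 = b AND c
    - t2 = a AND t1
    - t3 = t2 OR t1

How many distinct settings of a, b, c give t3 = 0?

t3 = t2 OR t1 must be 0, so both t2 = 0 and t1 = 0.
Satisfying assignments:
  a=0, b=0, c=0
  a=0, b=0, c=1
  a=0, b=1, c=0
  a=1, b=0, c=0
  a=1, b=0, c=1
  a=1, b=1, c=0

6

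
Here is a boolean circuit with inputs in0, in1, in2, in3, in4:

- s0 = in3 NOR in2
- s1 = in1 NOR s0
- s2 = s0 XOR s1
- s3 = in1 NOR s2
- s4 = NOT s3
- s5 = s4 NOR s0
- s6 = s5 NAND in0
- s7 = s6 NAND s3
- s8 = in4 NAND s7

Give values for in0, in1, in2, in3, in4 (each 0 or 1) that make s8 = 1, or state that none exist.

Check with in0=0, in1=1, in2=1, in3=1, in4=0:
s0 = in3 NOR in2 = 1 NOR 1 = 0
s1 = in1 NOR s0 = 1 NOR 0 = 0
s2 = s0 XOR s1 = 0 XOR 0 = 0
s3 = in1 NOR s2 = 1 NOR 0 = 0
s4 = NOT s3 = NOT 0 = 1
s5 = s4 NOR s0 = 1 NOR 0 = 0
s6 = s5 NAND in0 = 0 NAND 0 = 1
s7 = s6 NAND s3 = 1 NAND 0 = 1
s8 = in4 NAND s7 = 0 NAND 1 = 1
So s8 = 1 as required.

in0=0, in1=1, in2=1, in3=1, in4=0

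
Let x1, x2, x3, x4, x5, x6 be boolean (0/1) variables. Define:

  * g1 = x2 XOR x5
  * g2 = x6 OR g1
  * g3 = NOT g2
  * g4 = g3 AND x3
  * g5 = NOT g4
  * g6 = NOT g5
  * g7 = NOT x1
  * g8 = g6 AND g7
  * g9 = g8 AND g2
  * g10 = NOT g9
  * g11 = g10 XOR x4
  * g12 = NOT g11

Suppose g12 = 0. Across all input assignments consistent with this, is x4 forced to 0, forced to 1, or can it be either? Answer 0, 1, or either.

0

g12 = NOT g11 must be 0, so g11 = 1.
g11 = g10 XOR x4 must be 1, so g10 and x4 differ.
Every assignment with g12 = 0 has x4 = 0; there are 32 such assignment(s).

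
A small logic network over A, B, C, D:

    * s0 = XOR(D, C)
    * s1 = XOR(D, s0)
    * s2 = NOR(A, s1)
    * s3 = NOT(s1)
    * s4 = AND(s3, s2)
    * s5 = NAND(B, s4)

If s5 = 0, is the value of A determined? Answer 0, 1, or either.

0

s5 = NAND(B, s4) must be 0, so both B = 1 and s4 = 1.
s4 = AND(s3, s2) must be 1, so both s3 = 1 and s2 = 1.
Every assignment with s5 = 0 has A = 0; there are 2 such assignment(s).
  A=0, B=1, C=0, D=0
  A=0, B=1, C=0, D=1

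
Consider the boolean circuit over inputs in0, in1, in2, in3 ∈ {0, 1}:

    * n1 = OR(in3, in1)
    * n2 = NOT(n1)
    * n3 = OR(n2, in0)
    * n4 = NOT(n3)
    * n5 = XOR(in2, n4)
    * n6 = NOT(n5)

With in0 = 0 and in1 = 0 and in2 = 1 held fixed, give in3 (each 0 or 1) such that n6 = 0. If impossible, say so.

n6 = NOT(n5) must be 0, so n5 = 1.
Check with in0 = 0 and in1 = 0 and in2 = 1 and in3=0:
n1 = OR(in3, in1) = OR(0, 0) = 0
n2 = NOT(n1) = NOT 0 = 1
n3 = OR(n2, in0) = OR(1, 0) = 1
n4 = NOT(n3) = NOT 1 = 0
n5 = XOR(in2, n4) = XOR(1, 0) = 1
n6 = NOT(n5) = NOT 1 = 0
So n6 = 0.

in3=0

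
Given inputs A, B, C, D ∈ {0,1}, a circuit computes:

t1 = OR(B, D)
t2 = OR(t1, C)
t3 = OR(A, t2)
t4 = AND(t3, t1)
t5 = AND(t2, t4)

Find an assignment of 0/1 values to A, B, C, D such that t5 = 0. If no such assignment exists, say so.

A=0, B=0, C=1, D=0

t5 = AND(t2, t4) must be 0, so at least one of t2, t4 is 0.
Check with A=0, B=0, C=1, D=0:
t1 = OR(B, D) = OR(0, 0) = 0
t2 = OR(t1, C) = OR(0, 1) = 1
t3 = OR(A, t2) = OR(0, 1) = 1
t4 = AND(t3, t1) = AND(1, 0) = 0
t5 = AND(t2, t4) = AND(1, 0) = 0
So t5 = 0 as required.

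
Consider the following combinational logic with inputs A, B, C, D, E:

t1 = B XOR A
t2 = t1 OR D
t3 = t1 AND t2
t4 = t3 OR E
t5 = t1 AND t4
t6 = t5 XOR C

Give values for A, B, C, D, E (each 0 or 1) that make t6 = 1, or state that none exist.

A=0 B=0 C=1 D=0 E=0

t6 = t5 XOR C must be 1, so t5 and C differ.
Check with A=0 B=0 C=1 D=0 E=0:
t1 = B XOR A = 0 XOR 0 = 0
t2 = t1 OR D = 0 OR 0 = 0
t3 = t1 AND t2 = 0 AND 0 = 0
t4 = t3 OR E = 0 OR 0 = 0
t5 = t1 AND t4 = 0 AND 0 = 0
t6 = t5 XOR C = 0 XOR 1 = 1
So t6 = 1 as required.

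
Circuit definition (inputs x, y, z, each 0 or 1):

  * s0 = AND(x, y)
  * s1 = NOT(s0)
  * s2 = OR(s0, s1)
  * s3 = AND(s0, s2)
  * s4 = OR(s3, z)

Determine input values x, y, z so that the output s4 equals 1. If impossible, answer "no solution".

x=1, y=1, z=0

s4 = OR(s3, z) must be 1, so at least one of s3, z is 1.
Check with x=1, y=1, z=0:
s0 = AND(x, y) = AND(1, 1) = 1
s1 = NOT(s0) = NOT 1 = 0
s2 = OR(s0, s1) = OR(1, 0) = 1
s3 = AND(s0, s2) = AND(1, 1) = 1
s4 = OR(s3, z) = OR(1, 0) = 1
So s4 = 1 as required.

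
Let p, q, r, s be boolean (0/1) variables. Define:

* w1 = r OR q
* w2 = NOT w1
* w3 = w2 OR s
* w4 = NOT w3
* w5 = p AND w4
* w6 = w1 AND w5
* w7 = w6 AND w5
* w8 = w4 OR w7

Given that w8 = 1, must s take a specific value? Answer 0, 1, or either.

0

w8 = w4 OR w7 must be 1, so at least one of w4, w7 is 1.
Every assignment with w8 = 1 has s = 0; there are 6 such assignment(s).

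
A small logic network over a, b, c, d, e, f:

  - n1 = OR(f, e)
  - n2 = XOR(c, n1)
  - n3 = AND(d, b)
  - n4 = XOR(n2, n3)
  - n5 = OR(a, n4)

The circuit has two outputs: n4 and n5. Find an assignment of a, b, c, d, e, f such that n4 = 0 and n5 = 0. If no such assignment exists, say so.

Check with a=0 b=0 c=1 d=0 e=1 f=1:
n1 = OR(f, e) = OR(1, 1) = 1
n2 = XOR(c, n1) = XOR(1, 1) = 0
n3 = AND(d, b) = AND(0, 0) = 0
n4 = XOR(n2, n3) = XOR(0, 0) = 0
n5 = OR(a, n4) = OR(0, 0) = 0
So n4 = 0 and n5 = 0.

a=0 b=0 c=1 d=0 e=1 f=1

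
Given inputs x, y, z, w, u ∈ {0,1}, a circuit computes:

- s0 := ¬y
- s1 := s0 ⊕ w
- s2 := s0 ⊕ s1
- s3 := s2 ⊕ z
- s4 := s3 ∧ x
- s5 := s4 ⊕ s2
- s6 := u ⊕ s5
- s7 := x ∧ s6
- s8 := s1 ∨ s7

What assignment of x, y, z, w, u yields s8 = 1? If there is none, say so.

x=1, y=0, z=0, w=1, u=1

Check with x=1, y=0, z=0, w=1, u=1:
s0 = ¬y = ¬0 = 1
s1 = s0 ⊕ w = 1 ⊕ 1 = 0
s2 = s0 ⊕ s1 = 1 ⊕ 0 = 1
s3 = s2 ⊕ z = 1 ⊕ 0 = 1
s4 = s3 ∧ x = 1 ∧ 1 = 1
s5 = s4 ⊕ s2 = 1 ⊕ 1 = 0
s6 = u ⊕ s5 = 1 ⊕ 0 = 1
s7 = x ∧ s6 = 1 ∧ 1 = 1
s8 = s1 ∨ s7 = 0 ∨ 1 = 1
So s8 = 1 as required.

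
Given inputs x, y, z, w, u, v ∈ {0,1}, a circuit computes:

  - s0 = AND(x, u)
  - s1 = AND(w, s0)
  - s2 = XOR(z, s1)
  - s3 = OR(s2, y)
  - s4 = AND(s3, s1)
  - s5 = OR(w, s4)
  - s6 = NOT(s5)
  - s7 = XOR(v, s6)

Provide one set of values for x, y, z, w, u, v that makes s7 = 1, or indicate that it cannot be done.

x=0 y=0 z=0 w=1 u=0 v=1

s7 = XOR(v, s6) must be 1, so v and s6 differ.
Check with x=0 y=0 z=0 w=1 u=0 v=1:
s0 = AND(x, u) = AND(0, 0) = 0
s1 = AND(w, s0) = AND(1, 0) = 0
s2 = XOR(z, s1) = XOR(0, 0) = 0
s3 = OR(s2, y) = OR(0, 0) = 0
s4 = AND(s3, s1) = AND(0, 0) = 0
s5 = OR(w, s4) = OR(1, 0) = 1
s6 = NOT(s5) = NOT 1 = 0
s7 = XOR(v, s6) = XOR(1, 0) = 1
So s7 = 1 as required.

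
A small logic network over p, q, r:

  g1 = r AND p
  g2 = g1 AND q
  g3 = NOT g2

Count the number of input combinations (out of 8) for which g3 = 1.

7

g3 = NOT g2 must be 1, so g2 = 0.
g2 = g1 AND q must be 0, so at least one of g1, q is 0.
Enumerating the 8 input combinations, 7 give g3 = 1 and 1 give g3 = 0.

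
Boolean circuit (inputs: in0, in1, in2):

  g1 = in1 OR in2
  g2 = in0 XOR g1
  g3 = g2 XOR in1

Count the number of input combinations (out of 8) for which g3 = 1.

g3 = g2 XOR in1 must be 1, so g2 and in1 differ.
Satisfying assignments:
  in0=0, in1=0, in2=1
  in0=1, in1=0, in2=0
  in0=1, in1=1, in2=0
  in0=1, in1=1, in2=1

4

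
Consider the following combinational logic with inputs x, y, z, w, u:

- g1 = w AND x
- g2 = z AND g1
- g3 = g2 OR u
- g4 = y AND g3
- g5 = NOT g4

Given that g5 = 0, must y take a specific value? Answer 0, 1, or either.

1

g5 = NOT g4 must be 0, so g4 = 1.
g4 = y AND g3 must be 1, so both y = 1 and g3 = 1.
Every assignment with g5 = 0 has y = 1; there are 9 such assignment(s).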